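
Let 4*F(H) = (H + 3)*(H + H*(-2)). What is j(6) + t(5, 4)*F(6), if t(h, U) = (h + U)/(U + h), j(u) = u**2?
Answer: 45/2 ≈ 22.500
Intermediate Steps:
F(H) = -H*(3 + H)/4 (F(H) = ((H + 3)*(H + H*(-2)))/4 = ((3 + H)*(H - 2*H))/4 = ((3 + H)*(-H))/4 = (-H*(3 + H))/4 = -H*(3 + H)/4)
t(h, U) = 1 (t(h, U) = (U + h)/(U + h) = 1)
j(6) + t(5, 4)*F(6) = 6**2 + 1*(-1/4*6*(3 + 6)) = 36 + 1*(-1/4*6*9) = 36 + 1*(-27/2) = 36 - 27/2 = 45/2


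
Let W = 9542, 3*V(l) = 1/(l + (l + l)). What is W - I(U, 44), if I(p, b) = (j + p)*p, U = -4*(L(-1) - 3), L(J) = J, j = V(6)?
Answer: 250714/27 ≈ 9285.7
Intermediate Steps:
V(l) = 1/(9*l) (V(l) = 1/(3*(l + (l + l))) = 1/(3*(l + 2*l)) = 1/(3*((3*l))) = (1/(3*l))/3 = 1/(9*l))
j = 1/54 (j = (⅑)/6 = (⅑)*(⅙) = 1/54 ≈ 0.018519)
U = 16 (U = -4*(-1 - 3) = -4*(-4) = 16)
I(p, b) = p*(1/54 + p) (I(p, b) = (1/54 + p)*p = p*(1/54 + p))
W - I(U, 44) = 9542 - 16*(1/54 + 16) = 9542 - 16*865/54 = 9542 - 1*6920/27 = 9542 - 6920/27 = 250714/27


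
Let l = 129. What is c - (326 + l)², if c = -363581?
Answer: -570606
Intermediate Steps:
c - (326 + l)² = -363581 - (326 + 129)² = -363581 - 1*455² = -363581 - 1*207025 = -363581 - 207025 = -570606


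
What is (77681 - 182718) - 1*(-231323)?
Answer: 126286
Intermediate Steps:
(77681 - 182718) - 1*(-231323) = -105037 + 231323 = 126286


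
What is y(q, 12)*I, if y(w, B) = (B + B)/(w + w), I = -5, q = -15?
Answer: 4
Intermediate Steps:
y(w, B) = B/w (y(w, B) = (2*B)/((2*w)) = (2*B)*(1/(2*w)) = B/w)
y(q, 12)*I = (12/(-15))*(-5) = (12*(-1/15))*(-5) = -⅘*(-5) = 4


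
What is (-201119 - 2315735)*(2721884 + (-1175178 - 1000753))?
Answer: -1374083991862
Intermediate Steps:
(-201119 - 2315735)*(2721884 + (-1175178 - 1000753)) = -2516854*(2721884 - 2175931) = -2516854*545953 = -1374083991862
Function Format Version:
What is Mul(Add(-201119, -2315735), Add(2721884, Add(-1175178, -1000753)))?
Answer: -1374083991862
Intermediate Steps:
Mul(Add(-201119, -2315735), Add(2721884, Add(-1175178, -1000753))) = Mul(-2516854, Add(2721884, -2175931)) = Mul(-2516854, 545953) = -1374083991862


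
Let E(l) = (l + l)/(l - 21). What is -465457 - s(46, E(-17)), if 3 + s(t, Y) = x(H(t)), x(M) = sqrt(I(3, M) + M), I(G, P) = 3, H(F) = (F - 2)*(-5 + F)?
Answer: -465454 - sqrt(1807) ≈ -4.6550e+5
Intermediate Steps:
H(F) = (-5 + F)*(-2 + F) (H(F) = (-2 + F)*(-5 + F) = (-5 + F)*(-2 + F))
x(M) = sqrt(3 + M)
E(l) = 2*l/(-21 + l) (E(l) = (2*l)/(-21 + l) = 2*l/(-21 + l))
s(t, Y) = -3 + sqrt(13 + t**2 - 7*t) (s(t, Y) = -3 + sqrt(3 + (10 + t**2 - 7*t)) = -3 + sqrt(13 + t**2 - 7*t))
-465457 - s(46, E(-17)) = -465457 - (-3 + sqrt(13 + 46**2 - 7*46)) = -465457 - (-3 + sqrt(13 + 2116 - 322)) = -465457 - (-3 + sqrt(1807)) = -465457 + (3 - sqrt(1807)) = -465454 - sqrt(1807)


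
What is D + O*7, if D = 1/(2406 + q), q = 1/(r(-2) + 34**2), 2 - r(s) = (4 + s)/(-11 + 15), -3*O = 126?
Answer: -1637545933/5569892 ≈ -294.00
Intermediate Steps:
O = -42 (O = -1/3*126 = -42)
r(s) = 1 - s/4 (r(s) = 2 - (4 + s)/(-11 + 15) = 2 - (4 + s)/4 = 2 - (1 + s/4) = 2 + (-1 - s/4) = 1 - s/4)
q = 2/2315 (q = 1/((1 - 1/4*(-2)) + 34**2) = 1/((1 + 1/2) + 1156) = 1/(3/2 + 1156) = 1/(2315/2) = 2/2315 ≈ 0.00086393)
D = 2315/5569892 (D = 1/(2406 + 2/2315) = 1/(5569892/2315) = 2315/5569892 ≈ 0.00041563)
D + O*7 = 2315/5569892 - 42*7 = 2315/5569892 - 294 = -1637545933/5569892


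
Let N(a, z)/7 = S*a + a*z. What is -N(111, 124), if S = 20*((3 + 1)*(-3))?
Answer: 90132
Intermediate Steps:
S = -240 (S = 20*(4*(-3)) = 20*(-12) = -240)
N(a, z) = -1680*a + 7*a*z (N(a, z) = 7*(-240*a + a*z) = -1680*a + 7*a*z)
-N(111, 124) = -7*111*(-240 + 124) = -7*111*(-116) = -1*(-90132) = 90132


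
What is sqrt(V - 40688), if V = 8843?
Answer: I*sqrt(31845) ≈ 178.45*I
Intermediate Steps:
sqrt(V - 40688) = sqrt(8843 - 40688) = sqrt(-31845) = I*sqrt(31845)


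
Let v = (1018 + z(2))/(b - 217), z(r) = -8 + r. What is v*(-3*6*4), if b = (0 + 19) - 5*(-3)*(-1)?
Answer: 24288/71 ≈ 342.08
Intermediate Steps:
b = 4 (b = 19 + 15*(-1) = 19 - 15 = 4)
v = -1012/213 (v = (1018 + (-8 + 2))/(4 - 217) = (1018 - 6)/(-213) = 1012*(-1/213) = -1012/213 ≈ -4.7512)
v*(-3*6*4) = -1012*(-3*6)*4/213 = -(-6072)*4/71 = -1012/213*(-72) = 24288/71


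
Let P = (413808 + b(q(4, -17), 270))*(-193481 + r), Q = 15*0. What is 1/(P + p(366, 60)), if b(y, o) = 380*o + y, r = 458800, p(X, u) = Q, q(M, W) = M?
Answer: 1/137013915428 ≈ 7.2985e-12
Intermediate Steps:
Q = 0
p(X, u) = 0
b(y, o) = y + 380*o
P = 137013915428 (P = (413808 + (4 + 380*270))*(-193481 + 458800) = (413808 + (4 + 102600))*265319 = (413808 + 102604)*265319 = 516412*265319 = 137013915428)
1/(P + p(366, 60)) = 1/(137013915428 + 0) = 1/137013915428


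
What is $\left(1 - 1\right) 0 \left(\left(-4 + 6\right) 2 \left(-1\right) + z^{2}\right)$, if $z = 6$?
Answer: $0$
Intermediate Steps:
$\left(1 - 1\right) 0 \left(\left(-4 + 6\right) 2 \left(-1\right) + z^{2}\right) = \left(1 - 1\right) 0 \left(\left(-4 + 6\right) 2 \left(-1\right) + 6^{2}\right) = 0 \cdot 0 \left(2 \cdot 2 \left(-1\right) + 36\right) = 0 \left(4 \left(-1\right) + 36\right) = 0 \left(-4 + 36\right) = 0 \cdot 32 = 0$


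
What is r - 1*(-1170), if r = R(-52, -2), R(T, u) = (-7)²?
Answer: 1219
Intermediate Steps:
R(T, u) = 49
r = 49
r - 1*(-1170) = 49 - 1*(-1170) = 49 + 1170 = 1219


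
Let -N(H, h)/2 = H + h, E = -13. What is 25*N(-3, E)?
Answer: 800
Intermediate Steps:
N(H, h) = -2*H - 2*h (N(H, h) = -2*(H + h) = -2*H - 2*h)
25*N(-3, E) = 25*(-2*(-3) - 2*(-13)) = 25*(6 + 26) = 25*32 = 800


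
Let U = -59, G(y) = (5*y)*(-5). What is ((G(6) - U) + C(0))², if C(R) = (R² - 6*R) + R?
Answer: 8281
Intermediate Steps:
C(R) = R² - 5*R
G(y) = -25*y
((G(6) - U) + C(0))² = ((-25*6 - 1*(-59)) + 0*(-5 + 0))² = ((-150 + 59) + 0*(-5))² = (-91 + 0)² = (-91)² = 8281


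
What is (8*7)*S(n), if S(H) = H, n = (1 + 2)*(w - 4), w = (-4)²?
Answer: 2016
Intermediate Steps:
w = 16
n = 36 (n = (1 + 2)*(16 - 4) = 3*12 = 36)
(8*7)*S(n) = (8*7)*36 = 56*36 = 2016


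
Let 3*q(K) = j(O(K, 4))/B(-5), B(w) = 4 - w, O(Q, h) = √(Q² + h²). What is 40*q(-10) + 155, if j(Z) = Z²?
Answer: 8825/27 ≈ 326.85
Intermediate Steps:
q(K) = 16/27 + K²/27 (q(K) = ((√(K² + 4²))²/(4 - 1*(-5)))/3 = ((√(K² + 16))²/(4 + 5))/3 = ((√(16 + K²))²/9)/3 = ((16 + K²)*(⅑))/3 = (16/9 + K²/9)/3 = 16/27 + K²/27)
40*q(-10) + 155 = 40*(16/27 + (1/27)*(-10)²) + 155 = 40*(16/27 + (1/27)*100) + 155 = 40*(16/27 + 100/27) + 155 = 40*(116/27) + 155 = 4640/27 + 155 = 8825/27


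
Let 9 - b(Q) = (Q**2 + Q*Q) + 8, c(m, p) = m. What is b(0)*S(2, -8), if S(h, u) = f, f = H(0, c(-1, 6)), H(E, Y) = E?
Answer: 0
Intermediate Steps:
b(Q) = 1 - 2*Q**2 (b(Q) = 9 - ((Q**2 + Q*Q) + 8) = 9 - ((Q**2 + Q**2) + 8) = 9 - (2*Q**2 + 8) = 9 - (8 + 2*Q**2) = 9 + (-8 - 2*Q**2) = 1 - 2*Q**2)
f = 0
S(h, u) = 0
b(0)*S(2, -8) = (1 - 2*0**2)*0 = (1 - 2*0)*0 = (1 + 0)*0 = 1*0 = 0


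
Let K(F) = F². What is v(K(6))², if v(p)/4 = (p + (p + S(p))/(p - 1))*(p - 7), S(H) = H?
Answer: 23873958144/1225 ≈ 1.9489e+7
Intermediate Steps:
v(p) = 4*(-7 + p)*(p + 2*p/(-1 + p)) (v(p) = 4*((p + (p + p)/(p - 1))*(p - 7)) = 4*((p + (2*p)/(-1 + p))*(-7 + p)) = 4*((p + 2*p/(-1 + p))*(-7 + p)) = 4*((-7 + p)*(p + 2*p/(-1 + p))) = 4*(-7 + p)*(p + 2*p/(-1 + p)))
v(K(6))² = (4*6²*(-7 + (6²)² - 6*6²)/(-1 + 6²))² = (4*36*(-7 + 36² - 6*36)/(-1 + 36))² = (4*36*(-7 + 1296 - 216)/35)² = (4*36*(1/35)*1073)² = (154512/35)² = 23873958144/1225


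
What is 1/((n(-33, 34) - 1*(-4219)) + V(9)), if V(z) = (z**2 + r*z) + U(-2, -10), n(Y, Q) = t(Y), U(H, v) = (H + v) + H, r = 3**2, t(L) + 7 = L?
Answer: 1/4327 ≈ 0.00023111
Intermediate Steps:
t(L) = -7 + L
r = 9
U(H, v) = v + 2*H
n(Y, Q) = -7 + Y
V(z) = -14 + z**2 + 9*z (V(z) = (z**2 + 9*z) + (-10 + 2*(-2)) = (z**2 + 9*z) + (-10 - 4) = (z**2 + 9*z) - 14 = -14 + z**2 + 9*z)
1/((n(-33, 34) - 1*(-4219)) + V(9)) = 1/(((-7 - 33) - 1*(-4219)) + (-14 + 9**2 + 9*9)) = 1/((-40 + 4219) + (-14 + 81 + 81)) = 1/(4179 + 148) = 1/4327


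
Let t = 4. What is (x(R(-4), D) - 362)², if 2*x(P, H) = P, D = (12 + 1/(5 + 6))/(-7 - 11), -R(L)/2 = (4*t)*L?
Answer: 88804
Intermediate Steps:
R(L) = -32*L (R(L) = -2*4*4*L = -32*L)
D = -133/198 (D = (12 + 1/11)/(-18) = (12 + 1/11)*(-1/18) = (133/11)*(-1/18) = -133/198 ≈ -0.67172)
x(P, H) = P/2
(x(R(-4), D) - 362)² = ((-32*(-4))/2 - 362)² = ((½)*128 - 362)² = (64 - 362)² = (-298)² = 88804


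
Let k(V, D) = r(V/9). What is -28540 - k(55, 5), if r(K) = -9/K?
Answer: -1569619/55 ≈ -28539.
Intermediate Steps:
k(V, D) = -81/V (k(V, D) = -9*9/V = -81/V)
-28540 - k(55, 5) = -28540 - (-81)/55 = -28540 - 1*(-81/55) = -28540 + 81/55 = -1569619/55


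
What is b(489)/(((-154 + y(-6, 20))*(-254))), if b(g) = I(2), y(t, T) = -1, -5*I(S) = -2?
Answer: 1/98425 ≈ 1.0160e-5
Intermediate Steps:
I(S) = 2/5 (I(S) = -1/5*(-2) = 2/5)
b(g) = 2/5
b(489)/(((-154 + y(-6, 20))*(-254))) = 2/(5*(((-154 - 1)*(-254)))) = 2/(5*((-155*(-254)))) = (2/5)/39370 = (2/5)*(1/39370) = 1/98425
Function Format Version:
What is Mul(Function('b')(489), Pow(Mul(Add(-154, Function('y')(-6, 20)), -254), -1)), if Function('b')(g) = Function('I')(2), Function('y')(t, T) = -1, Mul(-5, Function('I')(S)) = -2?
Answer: Rational(1, 98425) ≈ 1.0160e-5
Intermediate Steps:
Function('I')(S) = Rational(2, 5) (Function('I')(S) = Mul(Rational(-1, 5), -2) = Rational(2, 5))
Function('b')(g) = Rational(2, 5)
Mul(Function('b')(489), Pow(Mul(Add(-154, Function('y')(-6, 20)), -254), -1)) = Mul(Rational(2, 5), Pow(Mul(Add(-154, -1), -254), -1)) = Mul(Rational(2, 5), Pow(Mul(-155, -254), -1)) = Mul(Rational(2, 5), Pow(39370, -1)) = Mul(Rational(2, 5), Rational(1, 39370)) = Rational(1, 98425)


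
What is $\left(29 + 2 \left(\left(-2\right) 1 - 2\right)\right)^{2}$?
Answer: $441$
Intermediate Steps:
$\left(29 + 2 \left(\left(-2\right) 1 - 2\right)\right)^{2} = \left(29 + 2 \left(-2 - 2\right)\right)^{2} = \left(29 + 2 \left(-4\right)\right)^{2} = \left(29 - 8\right)^{2} = 21^{2} = 441$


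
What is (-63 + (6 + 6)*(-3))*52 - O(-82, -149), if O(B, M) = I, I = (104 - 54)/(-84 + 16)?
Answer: -175007/34 ≈ -5147.3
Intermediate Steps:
I = -25/34 (I = 50/(-68) = 50*(-1/68) = -25/34 ≈ -0.73529)
O(B, M) = -25/34
(-63 + (6 + 6)*(-3))*52 - O(-82, -149) = (-63 + (6 + 6)*(-3))*52 - 1*(-25/34) = (-63 + 12*(-3))*52 + 25/34 = (-63 - 36)*52 + 25/34 = -99*52 + 25/34 = -5148 + 25/34 = -175007/34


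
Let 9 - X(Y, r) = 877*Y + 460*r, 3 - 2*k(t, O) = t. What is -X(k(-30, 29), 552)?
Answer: 536763/2 ≈ 2.6838e+5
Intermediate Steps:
k(t, O) = 3/2 - t/2
X(Y, r) = 9 - 877*Y - 460*r (X(Y, r) = 9 - (877*Y + 460*r) = 9 - (460*r + 877*Y) = 9 + (-877*Y - 460*r) = 9 - 877*Y - 460*r)
-X(k(-30, 29), 552) = -(9 - 877*(3/2 - ½*(-30)) - 460*552) = -(9 - 877*(3/2 + 15) - 253920) = -(9 - 877*33/2 - 253920) = -(9 - 28941/2 - 253920) = -1*(-536763/2) = 536763/2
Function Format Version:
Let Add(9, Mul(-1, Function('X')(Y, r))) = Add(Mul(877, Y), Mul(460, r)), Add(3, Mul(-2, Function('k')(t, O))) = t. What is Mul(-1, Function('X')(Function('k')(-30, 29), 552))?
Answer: Rational(536763, 2) ≈ 2.6838e+5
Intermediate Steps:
Function('k')(t, O) = Add(Rational(3, 2), Mul(Rational(-1, 2), t))
Function('X')(Y, r) = Add(9, Mul(-877, Y), Mul(-460, r)) (Function('X')(Y, r) = Add(9, Mul(-1, Add(Mul(877, Y), Mul(460, r)))) = Add(9, Mul(-1, Add(Mul(460, r), Mul(877, Y)))) = Add(9, Add(Mul(-877, Y), Mul(-460, r))) = Add(9, Mul(-877, Y), Mul(-460, r)))
Mul(-1, Function('X')(Function('k')(-30, 29), 552)) = Mul(-1, Add(9, Mul(-877, Add(Rational(3, 2), Mul(Rational(-1, 2), -30))), Mul(-460, 552))) = Mul(-1, Add(9, Mul(-877, Add(Rational(3, 2), 15)), -253920)) = Mul(-1, Add(9, Mul(-877, Rational(33, 2)), -253920)) = Mul(-1, Add(9, Rational(-28941, 2), -253920)) = Mul(-1, Rational(-536763, 2)) = Rational(536763, 2)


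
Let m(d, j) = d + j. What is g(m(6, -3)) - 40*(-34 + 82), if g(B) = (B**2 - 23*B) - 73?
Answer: -2053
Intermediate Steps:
g(B) = -73 + B**2 - 23*B
g(m(6, -3)) - 40*(-34 + 82) = (-73 + (6 - 3)**2 - 23*(6 - 3)) - 40*(-34 + 82) = (-73 + 3**2 - 23*3) - 40*48 = (-73 + 9 - 69) - 1920 = -133 - 1920 = -2053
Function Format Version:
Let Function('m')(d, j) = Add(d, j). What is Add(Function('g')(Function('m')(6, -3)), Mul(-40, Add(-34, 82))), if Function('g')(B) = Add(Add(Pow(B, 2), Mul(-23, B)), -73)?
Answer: -2053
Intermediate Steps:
Function('g')(B) = Add(-73, Pow(B, 2), Mul(-23, B))
Add(Function('g')(Function('m')(6, -3)), Mul(-40, Add(-34, 82))) = Add(Add(-73, Pow(Add(6, -3), 2), Mul(-23, Add(6, -3))), Mul(-40, Add(-34, 82))) = Add(Add(-73, Pow(3, 2), Mul(-23, 3)), Mul(-40, 48)) = Add(Add(-73, 9, -69), -1920) = Add(-133, -1920) = -2053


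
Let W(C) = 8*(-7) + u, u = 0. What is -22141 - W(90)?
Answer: -22085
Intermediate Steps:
W(C) = -56 (W(C) = 8*(-7) + 0 = -56 + 0 = -56)
-22141 - W(90) = -22141 - 1*(-56) = -22141 + 56 = -22085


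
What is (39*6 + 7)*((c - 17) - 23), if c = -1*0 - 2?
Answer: -10122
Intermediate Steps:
c = -2 (c = 0 - 2 = -2)
(39*6 + 7)*((c - 17) - 23) = (39*6 + 7)*((-2 - 17) - 23) = (234 + 7)*(-19 - 23) = 241*(-42) = -10122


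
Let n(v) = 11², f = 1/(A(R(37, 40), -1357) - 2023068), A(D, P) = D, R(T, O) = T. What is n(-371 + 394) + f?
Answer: 244786750/2023031 ≈ 121.00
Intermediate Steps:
f = -1/2023031 (f = 1/(37 - 2023068) = 1/(-2023031) = -1/2023031 ≈ -4.9431e-7)
n(v) = 121
n(-371 + 394) + f = 121 - 1/2023031 = 244786750/2023031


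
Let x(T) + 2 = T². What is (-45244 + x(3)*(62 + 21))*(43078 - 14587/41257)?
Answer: -79377515902317/41257 ≈ -1.9240e+9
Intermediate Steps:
x(T) = -2 + T²
(-45244 + x(3)*(62 + 21))*(43078 - 14587/41257) = (-45244 + (-2 + 3²)*(62 + 21))*(43078 - 14587/41257) = (-45244 + (-2 + 9)*83)*(43078 - 14587*1/41257) = (-45244 + 7*83)*(43078 - 14587/41257) = (-45244 + 581)*(1777254459/41257) = -44663*1777254459/41257 = -79377515902317/41257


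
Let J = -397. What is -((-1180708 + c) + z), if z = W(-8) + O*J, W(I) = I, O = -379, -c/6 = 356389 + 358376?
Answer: 5318843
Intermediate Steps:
c = -4288590 (c = -6*(356389 + 358376) = -6*714765 = -4288590)
z = 150455 (z = -8 - 379*(-397) = -8 + 150463 = 150455)
-((-1180708 + c) + z) = -((-1180708 - 4288590) + 150455) = -(-5469298 + 150455) = -1*(-5318843) = 5318843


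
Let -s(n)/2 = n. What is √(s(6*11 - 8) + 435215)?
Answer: √435099 ≈ 659.62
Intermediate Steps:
s(n) = -2*n
√(s(6*11 - 8) + 435215) = √(-2*(6*11 - 8) + 435215) = √(-2*(66 - 8) + 435215) = √(-2*58 + 435215) = √(-116 + 435215) = √435099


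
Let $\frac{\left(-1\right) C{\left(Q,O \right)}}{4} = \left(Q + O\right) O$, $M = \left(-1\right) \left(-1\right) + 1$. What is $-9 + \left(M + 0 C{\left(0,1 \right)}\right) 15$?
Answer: $21$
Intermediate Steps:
$M = 2$ ($M = 1 + 1 = 2$)
$C{\left(Q,O \right)} = - 4 O \left(O + Q\right)$ ($C{\left(Q,O \right)} = - 4 \left(Q + O\right) O = - 4 \left(O + Q\right) O = - 4 O \left(O + Q\right)$)
$-9 + \left(M + 0 C{\left(0,1 \right)}\right) 15 = -9 + \left(2 + 0 \left(\left(-4\right) 1 \left(1 + 0\right)\right)\right) 15 = -9 + \left(2 + 0 \left(\left(-4\right) 1 \cdot 1\right)\right) 15 = -9 + \left(2 + 0 \left(-4\right)\right) 15 = -9 + \left(2 + 0\right) 15 = -9 + 2 \cdot 15 = -9 + 30 = 21$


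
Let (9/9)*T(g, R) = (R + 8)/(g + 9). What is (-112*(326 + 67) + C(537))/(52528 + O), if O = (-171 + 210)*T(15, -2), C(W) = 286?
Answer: -174920/210151 ≈ -0.83235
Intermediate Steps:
T(g, R) = (8 + R)/(9 + g) (T(g, R) = (R + 8)/(g + 9) = (8 + R)/(9 + g))
O = 39/4 (O = (-171 + 210)*((8 - 2)/(9 + 15)) = 39*(6/24) = 39*((1/24)*6) = 39*(¼) = 39/4 ≈ 9.7500)
(-112*(326 + 67) + C(537))/(52528 + O) = (-112*(326 + 67) + 286)/(52528 + 39/4) = (-112*393 + 286)/(210151/4) = (-44016 + 286)*(4/210151) = -43730*4/210151 = -174920/210151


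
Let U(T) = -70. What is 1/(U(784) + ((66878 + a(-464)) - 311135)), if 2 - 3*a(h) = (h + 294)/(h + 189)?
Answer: -165/40313879 ≈ -4.0929e-6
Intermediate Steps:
a(h) = ⅔ - (294 + h)/(3*(189 + h)) (a(h) = ⅔ - (h + 294)/(3*(h + 189)) = ⅔ - (294 + h)/(3*(189 + h)))
1/(U(784) + ((66878 + a(-464)) - 311135)) = 1/(-70 + ((66878 + (84 - 464)/(3*(189 - 464))) - 311135)) = 1/(-70 + ((66878 + (⅓)*(-380)/(-275)) - 311135)) = 1/(-70 + ((66878 + (⅓)*(-1/275)*(-380)) - 311135)) = 1/(-70 + ((66878 + 76/165) - 311135)) = 1/(-70 + (11034946/165 - 311135)) = 1/(-70 - 40302329/165) = 1/(-40313879/165) = -165/40313879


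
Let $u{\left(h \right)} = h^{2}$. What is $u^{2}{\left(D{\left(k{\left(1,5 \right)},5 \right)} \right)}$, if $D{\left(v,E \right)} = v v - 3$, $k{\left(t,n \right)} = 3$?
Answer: $1296$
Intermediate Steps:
$D{\left(v,E \right)} = -3 + v^{2}$ ($D{\left(v,E \right)} = v^{2} - 3 = -3 + v^{2}$)
$u^{2}{\left(D{\left(k{\left(1,5 \right)},5 \right)} \right)} = \left(\left(-3 + 3^{2}\right)^{2}\right)^{2} = \left(\left(-3 + 9\right)^{2}\right)^{2} = \left(6^{2}\right)^{2} = 36^{2} = 1296$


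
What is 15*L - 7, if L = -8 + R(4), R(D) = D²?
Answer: 113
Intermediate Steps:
L = 8 (L = -8 + 4² = -8 + 16 = 8)
15*L - 7 = 15*8 - 7 = 120 - 7 = 113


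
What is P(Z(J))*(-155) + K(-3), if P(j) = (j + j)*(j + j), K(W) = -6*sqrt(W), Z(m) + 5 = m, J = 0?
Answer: -15500 - 6*I*sqrt(3) ≈ -15500.0 - 10.392*I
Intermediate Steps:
Z(m) = -5 + m
P(j) = 4*j**2 (P(j) = (2*j)*(2*j) = 4*j**2)
P(Z(J))*(-155) + K(-3) = (4*(-5 + 0)**2)*(-155) - 6*I*sqrt(3) = (4*(-5)**2)*(-155) - 6*I*sqrt(3) = (4*25)*(-155) - 6*I*sqrt(3) = 100*(-155) - 6*I*sqrt(3) = -15500 - 6*I*sqrt(3)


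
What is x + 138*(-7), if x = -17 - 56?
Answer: -1039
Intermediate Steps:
x = -73
x + 138*(-7) = -73 + 138*(-7) = -73 - 966 = -1039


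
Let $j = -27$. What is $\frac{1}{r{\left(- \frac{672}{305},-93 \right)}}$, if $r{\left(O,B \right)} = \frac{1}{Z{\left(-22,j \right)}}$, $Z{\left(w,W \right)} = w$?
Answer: $-22$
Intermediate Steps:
$r{\left(O,B \right)} = - \frac{1}{22}$ ($r{\left(O,B \right)} = \frac{1}{-22} = - \frac{1}{22}$)
$\frac{1}{r{\left(- \frac{672}{305},-93 \right)}} = \frac{1}{- \frac{1}{22}} = -22$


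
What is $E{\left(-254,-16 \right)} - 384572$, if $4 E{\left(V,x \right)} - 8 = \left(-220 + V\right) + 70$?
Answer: $-384671$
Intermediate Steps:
$E{\left(V,x \right)} = - \frac{71}{2} + \frac{V}{4}$ ($E{\left(V,x \right)} = 2 + \frac{\left(-220 + V\right) + 70}{4} = 2 + \frac{-150 + V}{4} = 2 + \left(- \frac{75}{2} + \frac{V}{4}\right) = - \frac{71}{2} + \frac{V}{4}$)
$E{\left(-254,-16 \right)} - 384572 = \left(- \frac{71}{2} + \frac{1}{4} \left(-254\right)\right) - 384572 = \left(- \frac{71}{2} - \frac{127}{2}\right) - 384572 = -99 - 384572 = -384671$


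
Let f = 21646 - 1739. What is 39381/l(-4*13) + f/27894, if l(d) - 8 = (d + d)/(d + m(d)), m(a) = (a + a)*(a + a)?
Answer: 56855276069/11534169 ≈ 4929.3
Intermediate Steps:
m(a) = 4*a² (m(a) = (2*a)*(2*a) = 4*a²)
f = 19907
l(d) = 8 + 2*d/(d + 4*d²) (l(d) = 8 + (d + d)/(d + 4*d²) = 8 + (2*d)/(d + 4*d²) = 8 + 2*d/(d + 4*d²))
39381/l(-4*13) + f/27894 = 39381/((2*(5 + 16*(-4*13))/(1 + 4*(-4*13)))) + 19907/27894 = 39381/((2*(5 + 16*(-52))/(1 + 4*(-52)))) + 19907*(1/27894) = 39381/((2*(5 - 832)/(1 - 208))) + 19907/27894 = 39381/((2*(-827)/(-207))) + 19907/27894 = 39381/((2*(-1/207)*(-827))) + 19907/27894 = 39381/(1654/207) + 19907/27894 = 39381*(207/1654) + 19907/27894 = 8151867/1654 + 19907/27894 = 56855276069/11534169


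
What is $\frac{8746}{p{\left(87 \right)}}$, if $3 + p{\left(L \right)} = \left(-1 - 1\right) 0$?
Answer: $- \frac{8746}{3} \approx -2915.3$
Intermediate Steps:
$p{\left(L \right)} = -3$ ($p{\left(L \right)} = -3 + \left(-1 - 1\right) 0 = -3 - 0 = -3 + 0 = -3$)
$\frac{8746}{p{\left(87 \right)}} = \frac{8746}{-3} = 8746 \left(- \frac{1}{3}\right) = - \frac{8746}{3}$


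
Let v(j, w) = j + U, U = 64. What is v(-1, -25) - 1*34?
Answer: 29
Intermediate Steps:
v(j, w) = 64 + j (v(j, w) = j + 64 = 64 + j)
v(-1, -25) - 1*34 = (64 - 1) - 1*34 = 63 - 34 = 29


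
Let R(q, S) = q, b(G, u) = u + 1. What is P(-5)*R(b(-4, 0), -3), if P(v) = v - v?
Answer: 0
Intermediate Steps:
P(v) = 0
b(G, u) = 1 + u
P(-5)*R(b(-4, 0), -3) = 0*(1 + 0) = 0*1 = 0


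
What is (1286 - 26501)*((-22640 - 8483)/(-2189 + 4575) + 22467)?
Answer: -1350897129885/2386 ≈ -5.6618e+8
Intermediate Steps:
(1286 - 26501)*((-22640 - 8483)/(-2189 + 4575) + 22467) = -25215*(-31123/2386 + 22467) = -25215*53575139/2386 = -1350897129885/2386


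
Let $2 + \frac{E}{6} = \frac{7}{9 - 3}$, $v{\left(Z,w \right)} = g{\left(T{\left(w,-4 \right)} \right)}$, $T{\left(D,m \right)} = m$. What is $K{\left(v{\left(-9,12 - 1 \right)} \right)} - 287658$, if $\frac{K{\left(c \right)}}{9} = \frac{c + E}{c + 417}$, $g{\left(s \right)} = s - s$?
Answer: $- \frac{39984477}{139} \approx -2.8766 \cdot 10^{5}$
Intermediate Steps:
$g{\left(s \right)} = 0$
$v{\left(Z,w \right)} = 0$
$E = -5$ ($E = -12 + 6 \frac{7}{9 - 3} = -12 + 6 \cdot \frac{7}{6} = -12 + 7 = -5$)
$K{\left(c \right)} = \frac{9 \left(-5 + c\right)}{417 + c}$ ($K{\left(c \right)} = 9 \frac{c - 5}{c + 417} = 9 \frac{-5 + c}{417 + c} = \frac{9 \left(-5 + c\right)}{417 + c}$)
$K{\left(v{\left(-9,12 - 1 \right)} \right)} - 287658 = \frac{9 \left(-5 + 0\right)}{417 + 0} - 287658 = 9 \cdot \frac{1}{417} \left(-5\right) - 287658 = - \frac{15}{139} - 287658 = - \frac{39984477}{139}$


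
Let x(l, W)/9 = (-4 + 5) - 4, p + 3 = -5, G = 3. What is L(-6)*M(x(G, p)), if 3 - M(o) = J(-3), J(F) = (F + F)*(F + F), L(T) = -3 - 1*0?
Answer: 99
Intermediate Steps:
p = -8 (p = -3 - 5 = -8)
x(l, W) = -27 (x(l, W) = 9*((-4 + 5) - 4) = 9*(1 - 4) = 9*(-3) = -27)
L(T) = -3 (L(T) = -3 + 0 = -3)
J(F) = 4*F**2 (J(F) = (2*F)*(2*F) = 4*F**2)
M(o) = -33 (M(o) = 3 - 4*(-3)**2 = 3 - 4*9 = 3 - 1*36 = 3 - 36 = -33)
L(-6)*M(x(G, p)) = -3*(-33) = 99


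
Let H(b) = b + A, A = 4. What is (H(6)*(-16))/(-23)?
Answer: 160/23 ≈ 6.9565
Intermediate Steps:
H(b) = 4 + b (H(b) = b + 4 = 4 + b)
(H(6)*(-16))/(-23) = ((4 + 6)*(-16))/(-23) = (10*(-16))*(-1/23) = -160*(-1/23) = 160/23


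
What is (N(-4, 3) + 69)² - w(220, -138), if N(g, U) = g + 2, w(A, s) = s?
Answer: 4627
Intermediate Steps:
N(g, U) = 2 + g
(N(-4, 3) + 69)² - w(220, -138) = ((2 - 4) + 69)² - 1*(-138) = (-2 + 69)² + 138 = 67² + 138 = 4489 + 138 = 4627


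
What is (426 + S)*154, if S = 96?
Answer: 80388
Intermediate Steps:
(426 + S)*154 = (426 + 96)*154 = 522*154 = 80388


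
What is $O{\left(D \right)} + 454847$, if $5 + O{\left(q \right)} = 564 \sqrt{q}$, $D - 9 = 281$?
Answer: $454842 + 564 \sqrt{290} \approx 4.6445 \cdot 10^{5}$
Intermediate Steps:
$D = 290$ ($D = 9 + 281 = 290$)
$O{\left(q \right)} = -5 + 564 \sqrt{q}$
$O{\left(D \right)} + 454847 = \left(-5 + 564 \sqrt{290}\right) + 454847 = 454842 + 564 \sqrt{290}$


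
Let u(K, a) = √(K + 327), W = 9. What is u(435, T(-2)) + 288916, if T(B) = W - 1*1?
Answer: 288916 + √762 ≈ 2.8894e+5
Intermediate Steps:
T(B) = 8 (T(B) = 9 - 1*1 = 9 - 1 = 8)
u(K, a) = √(327 + K)
u(435, T(-2)) + 288916 = √(327 + 435) + 288916 = √762 + 288916 = 288916 + √762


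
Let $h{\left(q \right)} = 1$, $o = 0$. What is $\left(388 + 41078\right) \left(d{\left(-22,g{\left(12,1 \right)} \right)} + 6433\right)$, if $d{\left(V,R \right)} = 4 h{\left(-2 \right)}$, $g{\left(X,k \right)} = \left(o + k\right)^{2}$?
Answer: $266916642$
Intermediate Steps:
$g{\left(X,k \right)} = k^{2}$ ($g{\left(X,k \right)} = \left(0 + k\right)^{2} = k^{2}$)
$d{\left(V,R \right)} = 4$ ($d{\left(V,R \right)} = 4 \cdot 1 = 4$)
$\left(388 + 41078\right) \left(d{\left(-22,g{\left(12,1 \right)} \right)} + 6433\right) = \left(388 + 41078\right) \left(4 + 6433\right) = 41466 \cdot 6437 = 266916642$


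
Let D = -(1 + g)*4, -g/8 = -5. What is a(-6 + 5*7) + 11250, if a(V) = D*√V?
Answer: 11250 - 164*√29 ≈ 10367.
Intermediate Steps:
g = 40 (g = -8*(-5) = 40)
D = -164 (D = -(1 + 40)*4 = -1*41*4 = -41*4 = -164)
a(V) = -164*√V
a(-6 + 5*7) + 11250 = -164*√(-6 + 5*7) + 11250 = -164*√(-6 + 35) + 11250 = -164*√29 + 11250 = 11250 - 164*√29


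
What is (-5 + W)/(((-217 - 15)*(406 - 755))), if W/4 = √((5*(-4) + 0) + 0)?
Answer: -5/80968 + I*√5/10121 ≈ -6.1753e-5 + 0.00022093*I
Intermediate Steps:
W = 8*I*√5 (W = 4*√((5*(-4) + 0) + 0) = 4*√((-20 + 0) + 0) = 4*√(-20 + 0) = 4*√(-20) = 4*(2*I*√5) = 8*I*√5 ≈ 17.889*I)
(-5 + W)/(((-217 - 15)*(406 - 755))) = (-5 + 8*I*√5)/(((-217 - 15)*(406 - 755))) = (-5 + 8*I*√5)/((-232*(-349))) = (-5 + 8*I*√5)/80968 = -5/80968 + I*√5/10121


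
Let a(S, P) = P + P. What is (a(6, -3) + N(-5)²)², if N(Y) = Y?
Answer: 361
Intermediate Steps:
a(S, P) = 2*P
(a(6, -3) + N(-5)²)² = (2*(-3) + (-5)²)² = (-6 + 25)² = 19² = 361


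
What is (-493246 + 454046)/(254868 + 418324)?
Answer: -4900/84149 ≈ -0.058230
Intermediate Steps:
(-493246 + 454046)/(254868 + 418324) = -39200/673192 = -39200*1/673192 = -4900/84149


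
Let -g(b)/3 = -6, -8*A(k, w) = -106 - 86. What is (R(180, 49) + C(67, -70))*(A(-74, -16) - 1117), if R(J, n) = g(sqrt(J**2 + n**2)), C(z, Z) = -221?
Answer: 221879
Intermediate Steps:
A(k, w) = 24 (A(k, w) = -(-106 - 86)/8 = -1/8*(-192) = 24)
g(b) = 18 (g(b) = -3*(-6) = 18)
R(J, n) = 18
(R(180, 49) + C(67, -70))*(A(-74, -16) - 1117) = (18 - 221)*(24 - 1117) = -203*(-1093) = 221879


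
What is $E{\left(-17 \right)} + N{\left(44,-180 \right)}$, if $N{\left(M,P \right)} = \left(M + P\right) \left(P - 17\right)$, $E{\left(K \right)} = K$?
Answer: $26775$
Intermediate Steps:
$N{\left(M,P \right)} = \left(-17 + P\right) \left(M + P\right)$ ($N{\left(M,P \right)} = \left(M + P\right) \left(-17 + P\right) = \left(-17 + P\right) \left(M + P\right)$)
$E{\left(-17 \right)} + N{\left(44,-180 \right)} = -17 + \left(\left(-180\right)^{2} - 748 - -3060 + 44 \left(-180\right)\right) = -17 + \left(32400 - 748 + 3060 - 7920\right) = -17 + 26792 = 26775$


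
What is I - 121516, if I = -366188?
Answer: -487704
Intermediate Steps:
I - 121516 = -366188 - 121516 = -487704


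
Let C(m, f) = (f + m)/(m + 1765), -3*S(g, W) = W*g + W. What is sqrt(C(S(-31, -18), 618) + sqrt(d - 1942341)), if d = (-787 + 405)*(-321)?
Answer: sqrt(694230 + 82903425*I*sqrt(1671))/1585 ≈ 25.974 + 25.968*I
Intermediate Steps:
S(g, W) = -W/3 - W*g/3 (S(g, W) = -(W*g + W)/3 = -(W + W*g)/3 = -W/3 - W*g/3)
C(m, f) = (f + m)/(1765 + m)
d = 122622 (d = -382*(-321) = 122622)
sqrt(C(S(-31, -18), 618) + sqrt(d - 1942341)) = sqrt((618 - 1/3*(-18)*(1 - 31))/(1765 - 1/3*(-18)*(1 - 31)) + sqrt(122622 - 1942341)) = sqrt((618 - 1/3*(-18)*(-30))/(1765 - 1/3*(-18)*(-30)) + sqrt(-1819719)) = sqrt((618 - 180)/(1765 - 180) + 33*I*sqrt(1671)) = sqrt(438/1585 + 33*I*sqrt(1671))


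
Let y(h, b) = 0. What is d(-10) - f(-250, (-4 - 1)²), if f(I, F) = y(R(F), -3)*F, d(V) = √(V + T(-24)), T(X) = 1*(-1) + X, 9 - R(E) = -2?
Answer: I*√35 ≈ 5.9161*I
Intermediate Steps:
R(E) = 11 (R(E) = 9 - 1*(-2) = 9 + 2 = 11)
T(X) = -1 + X
d(V) = √(-25 + V) (d(V) = √(V + (-1 - 24)) = √(V - 25) = √(-25 + V))
f(I, F) = 0 (f(I, F) = 0*F = 0)
d(-10) - f(-250, (-4 - 1)²) = √(-25 - 10) - 1*0 = √(-35) + 0 = I*√35 + 0 = I*√35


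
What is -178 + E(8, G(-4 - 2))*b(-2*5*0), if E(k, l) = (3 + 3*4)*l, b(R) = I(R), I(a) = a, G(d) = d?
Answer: -178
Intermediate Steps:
b(R) = R
E(k, l) = 15*l (E(k, l) = (3 + 12)*l = 15*l)
-178 + E(8, G(-4 - 2))*b(-2*5*0) = -178 + (15*(-4 - 2))*(-2*5*0) = -178 + (15*(-6))*(-10*0) = -178 - 90*0 = -178 + 0 = -178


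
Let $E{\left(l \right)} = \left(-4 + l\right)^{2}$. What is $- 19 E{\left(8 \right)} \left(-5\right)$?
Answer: $1520$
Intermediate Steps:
$- 19 E{\left(8 \right)} \left(-5\right) = - 19 \left(-4 + 8\right)^{2} \left(-5\right) = - 19 \cdot 4^{2} \left(-5\right) = \left(-19\right) 16 \left(-5\right) = \left(-304\right) \left(-5\right) = 1520$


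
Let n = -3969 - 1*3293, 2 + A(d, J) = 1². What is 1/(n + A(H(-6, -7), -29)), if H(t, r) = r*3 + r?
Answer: -1/7263 ≈ -0.00013768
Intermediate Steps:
H(t, r) = 4*r (H(t, r) = 3*r + r = 4*r)
A(d, J) = -1 (A(d, J) = -2 + 1² = -2 + 1 = -1)
n = -7262 (n = -3969 - 3293 = -7262)
1/(n + A(H(-6, -7), -29)) = 1/(-7262 - 1) = 1/(-7263) = -1/7263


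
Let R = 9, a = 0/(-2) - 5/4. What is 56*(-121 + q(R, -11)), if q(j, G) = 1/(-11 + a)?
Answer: -47464/7 ≈ -6780.6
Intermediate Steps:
a = -5/4 (a = 0*(-1/2) - 5*1/4 = 0 - 5/4 = -5/4 ≈ -1.2500)
q(j, G) = -4/49 (q(j, G) = 1/(-11 - 5/4) = 1/(-49/4) = -4/49)
56*(-121 + q(R, -11)) = 56*(-121 - 4/49) = 56*(-5933/49) = -47464/7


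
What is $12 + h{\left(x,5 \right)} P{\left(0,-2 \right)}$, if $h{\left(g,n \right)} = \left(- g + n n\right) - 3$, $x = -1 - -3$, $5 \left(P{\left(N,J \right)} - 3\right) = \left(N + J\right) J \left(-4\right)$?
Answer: $8$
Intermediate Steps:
$P{\left(N,J \right)} = 3 - \frac{4 J \left(J + N\right)}{5}$ ($P{\left(N,J \right)} = 3 + \frac{\left(N + J\right) J \left(-4\right)}{5} = 3 + \frac{\left(J + N\right) J \left(-4\right)}{5} = 3 + \frac{J \left(J + N\right) \left(-4\right)}{5} = 3 + \frac{\left(-4\right) J \left(J + N\right)}{5} = 3 - \frac{4 J \left(J + N\right)}{5}$)
$x = 2$ ($x = -1 + 3 = 2$)
$h{\left(g,n \right)} = -3 + n^{2} - g$ ($h{\left(g,n \right)} = \left(- g + n^{2}\right) - 3 = \left(n^{2} - g\right) - 3 = -3 + n^{2} - g$)
$12 + h{\left(x,5 \right)} P{\left(0,-2 \right)} = 12 + \left(-3 + 5^{2} - 2\right) \left(3 - \frac{4 \left(-2\right)^{2}}{5} - \left(- \frac{8}{5}\right) 0\right) = 12 + \left(-3 + 25 - 2\right) \left(3 - \frac{16}{5} + 0\right) = 12 + 20 \left(3 - \frac{16}{5} + 0\right) = 12 + 20 \left(- \frac{1}{5}\right) = 12 - 4 = 8$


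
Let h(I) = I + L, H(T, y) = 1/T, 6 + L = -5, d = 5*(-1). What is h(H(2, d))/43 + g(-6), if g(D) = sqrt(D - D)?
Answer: -21/86 ≈ -0.24419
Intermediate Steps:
d = -5
L = -11 (L = -6 - 5 = -11)
h(I) = -11 + I (h(I) = I - 11 = -11 + I)
g(D) = 0 (g(D) = sqrt(0) = 0)
h(H(2, d))/43 + g(-6) = (-11 + 1/2)/43 + 0 = (-11 + 1/2)*(1/43) + 0 = -21/2*1/43 + 0 = -21/86 + 0 = -21/86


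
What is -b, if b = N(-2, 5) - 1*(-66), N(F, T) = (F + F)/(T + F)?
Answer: -194/3 ≈ -64.667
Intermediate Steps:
N(F, T) = 2*F/(F + T) (N(F, T) = (2*F)/(F + T) = 2*F/(F + T))
b = 194/3 (b = 2*(-2)/(-2 + 5) - 1*(-66) = 2*(-2)/3 + 66 = 2*(-2)*(⅓) + 66 = -4/3 + 66 = 194/3 ≈ 64.667)
-b = -1*194/3 = -194/3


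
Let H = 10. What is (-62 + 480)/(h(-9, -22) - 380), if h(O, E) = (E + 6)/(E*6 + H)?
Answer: -12749/11586 ≈ -1.1004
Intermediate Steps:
h(O, E) = (6 + E)/(10 + 6*E) (h(O, E) = (E + 6)/(E*6 + 10) = (6 + E)/(6*E + 10) = (6 + E)/(10 + 6*E))
(-62 + 480)/(h(-9, -22) - 380) = (-62 + 480)/((6 - 22)/(2*(5 + 3*(-22))) - 380) = 418/((1/2)*(-16)/(5 - 66) - 380) = 418/((1/2)*(-16)/(-61) - 380) = 418/((1/2)*(-1/61)*(-16) - 380) = 418/(8/61 - 380) = 418/(-23172/61) = 418*(-61/23172) = -12749/11586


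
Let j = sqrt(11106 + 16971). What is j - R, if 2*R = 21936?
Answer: -10968 + 7*sqrt(573) ≈ -10800.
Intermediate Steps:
R = 10968 (R = (1/2)*21936 = 10968)
j = 7*sqrt(573) (j = sqrt(28077) = 7*sqrt(573) ≈ 167.56)
j - R = 7*sqrt(573) - 1*10968 = 7*sqrt(573) - 10968 = -10968 + 7*sqrt(573)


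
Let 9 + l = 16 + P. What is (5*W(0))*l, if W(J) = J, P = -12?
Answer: 0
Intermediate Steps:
l = -5 (l = -9 + (16 - 12) = -9 + 4 = -5)
(5*W(0))*l = (5*0)*(-5) = 0*(-5) = 0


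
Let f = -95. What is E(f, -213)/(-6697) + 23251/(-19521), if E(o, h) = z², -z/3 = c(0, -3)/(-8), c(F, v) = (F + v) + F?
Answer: -9967145809/8366856768 ≈ -1.1913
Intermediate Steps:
c(F, v) = v + 2*F
z = -9/8 (z = -3*(-3 + 2*0)/(-8) = -3*(-3 + 0)*(-1)/8 = -(-9)*(-1)/8 = -3*3/8 = -9/8 ≈ -1.1250)
E(o, h) = 81/64 (E(o, h) = (-9/8)² = 81/64)
E(f, -213)/(-6697) + 23251/(-19521) = (81/64)/(-6697) + 23251/(-19521) = (81/64)*(-1/6697) + 23251*(-1/19521) = -81/428608 - 23251/19521 = -9967145809/8366856768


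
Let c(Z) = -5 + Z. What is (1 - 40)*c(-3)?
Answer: 312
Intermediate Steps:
(1 - 40)*c(-3) = (1 - 40)*(-5 - 3) = -39*(-8) = 312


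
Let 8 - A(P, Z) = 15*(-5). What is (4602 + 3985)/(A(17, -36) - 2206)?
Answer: -8587/2123 ≈ -4.0447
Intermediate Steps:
A(P, Z) = 83 (A(P, Z) = 8 - 15*(-5) = 8 - 1*(-75) = 8 + 75 = 83)
(4602 + 3985)/(A(17, -36) - 2206) = (4602 + 3985)/(83 - 2206) = 8587/(-2123) = 8587*(-1/2123) = -8587/2123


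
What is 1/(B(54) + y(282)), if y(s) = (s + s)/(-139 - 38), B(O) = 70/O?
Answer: -1593/3011 ≈ -0.52906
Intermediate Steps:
y(s) = -2*s/177 (y(s) = (2*s)/(-177) = (2*s)*(-1/177) = -2*s/177)
1/(B(54) + y(282)) = 1/(70/54 - 2/177*282) = 1/(70*(1/54) - 188/59) = 1/(35/27 - 188/59) = 1/(-3011/1593) = -1593/3011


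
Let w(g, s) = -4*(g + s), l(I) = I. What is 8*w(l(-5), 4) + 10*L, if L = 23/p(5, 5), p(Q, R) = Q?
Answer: 78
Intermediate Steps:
w(g, s) = -4*g - 4*s
L = 23/5 ≈ 4.6000
8*w(l(-5), 4) + 10*L = 8*(-4*(-5) - 4*4) + 10*(23/5) = 8*(20 - 16) + 46 = 8*4 + 46 = 32 + 46 = 78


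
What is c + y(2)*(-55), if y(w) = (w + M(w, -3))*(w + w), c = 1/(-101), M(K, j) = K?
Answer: -88881/101 ≈ -880.01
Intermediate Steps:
c = -1/101 ≈ -0.0099010
y(w) = 4*w**2 (y(w) = (w + w)*(w + w) = (2*w)*(2*w) = 4*w**2)
c + y(2)*(-55) = -1/101 + (4*2**2)*(-55) = -1/101 + (4*4)*(-55) = -1/101 + 16*(-55) = -1/101 - 880 = -88881/101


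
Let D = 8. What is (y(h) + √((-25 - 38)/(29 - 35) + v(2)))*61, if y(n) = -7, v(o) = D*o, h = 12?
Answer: -427 + 61*√106/2 ≈ -112.98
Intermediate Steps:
v(o) = 8*o
(y(h) + √((-25 - 38)/(29 - 35) + v(2)))*61 = (-7 + √((-25 - 38)/(29 - 35) + 8*2))*61 = (-7 + √(-63/(-6) + 16))*61 = (-7 + √(-63*(-⅙) + 16))*61 = (-7 + √(21/2 + 16))*61 = (-7 + √(53/2))*61 = (-7 + √106/2)*61 = -427 + 61*√106/2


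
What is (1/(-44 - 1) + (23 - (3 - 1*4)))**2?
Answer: 1164241/2025 ≈ 574.93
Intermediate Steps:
(1/(-44 - 1) + (23 - (3 - 1*4)))**2 = (1/(-45) + (23 - (3 - 4)))**2 = (-1/45 + (23 - 1*(-1)))**2 = (-1/45 + (23 + 1))**2 = (-1/45 + 24)**2 = (1079/45)**2 = 1164241/2025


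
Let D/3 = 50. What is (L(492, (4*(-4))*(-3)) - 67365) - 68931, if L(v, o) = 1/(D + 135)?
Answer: -38844359/285 ≈ -1.3630e+5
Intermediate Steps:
D = 150 (D = 3*50 = 150)
L(v, o) = 1/285 (L(v, o) = 1/(150 + 135) = 1/285)
(L(492, (4*(-4))*(-3)) - 67365) - 68931 = (1/285 - 67365) - 68931 = -19199024/285 - 68931 = -38844359/285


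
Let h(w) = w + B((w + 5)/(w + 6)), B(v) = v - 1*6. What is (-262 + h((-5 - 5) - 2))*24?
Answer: -6692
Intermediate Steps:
B(v) = -6 + v (B(v) = v - 6 = -6 + v)
h(w) = -6 + w + (5 + w)/(6 + w) (h(w) = w + (-6 + (w + 5)/(w + 6)) = w + (-6 + (5 + w)/(6 + w)) = -6 + w + (5 + w)/(6 + w))
(-262 + h((-5 - 5) - 2))*24 = (-262 + (-31 + ((-5 - 5) - 2) + ((-5 - 5) - 2)²)/(6 + ((-5 - 5) - 2)))*24 = (-262 + (-31 + (-10 - 2) + (-10 - 2)²)/(6 + (-10 - 2)))*24 = (-262 + (-31 - 12 + (-12)²)/(6 - 12))*24 = (-262 + (-31 - 12 + 144)/(-6))*24 = (-262 - ⅙*101)*24 = (-262 - 101/6)*24 = -1673/6*24 = -6692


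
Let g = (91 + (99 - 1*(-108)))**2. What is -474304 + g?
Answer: -385500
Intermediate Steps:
g = 88804 (g = (91 + (99 + 108))**2 = (91 + 207)**2 = 298**2 = 88804)
-474304 + g = -474304 + 88804 = -385500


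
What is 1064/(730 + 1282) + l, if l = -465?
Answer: -233629/503 ≈ -464.47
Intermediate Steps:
1064/(730 + 1282) + l = 1064/(730 + 1282) - 465 = 1064/2012 - 465 = (1/2012)*1064 - 465 = 266/503 - 465 = -233629/503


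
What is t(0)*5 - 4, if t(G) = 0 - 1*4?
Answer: -24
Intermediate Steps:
t(G) = -4 (t(G) = 0 - 4 = -4)
t(0)*5 - 4 = -4*5 - 4 = -20 - 4 = -24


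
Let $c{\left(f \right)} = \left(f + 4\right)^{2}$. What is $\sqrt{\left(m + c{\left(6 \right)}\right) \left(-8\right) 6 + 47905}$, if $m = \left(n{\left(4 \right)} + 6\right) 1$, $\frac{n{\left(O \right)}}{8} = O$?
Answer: $\sqrt{41281} \approx 203.18$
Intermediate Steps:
$n{\left(O \right)} = 8 O$
$c{\left(f \right)} = \left(4 + f\right)^{2}$
$m = 38$ ($m = \left(8 \cdot 4 + 6\right) 1 = \left(32 + 6\right) 1 = 38 \cdot 1 = 38$)
$\sqrt{\left(m + c{\left(6 \right)}\right) \left(-8\right) 6 + 47905} = \sqrt{\left(38 + \left(4 + 6\right)^{2}\right) \left(-8\right) 6 + 47905} = \sqrt{\left(38 + 10^{2}\right) \left(-8\right) 6 + 47905} = \sqrt{\left(38 + 100\right) \left(-8\right) 6 + 47905} = \sqrt{138 \left(-8\right) 6 + 47905} = \sqrt{\left(-1104\right) 6 + 47905} = \sqrt{-6624 + 47905} = \sqrt{41281}$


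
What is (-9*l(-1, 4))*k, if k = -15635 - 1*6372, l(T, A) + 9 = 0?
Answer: -1782567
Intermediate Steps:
l(T, A) = -9 (l(T, A) = -9 + 0 = -9)
k = -22007 (k = -15635 - 6372 = -22007)
(-9*l(-1, 4))*k = -9*(-9)*(-22007) = 81*(-22007) = -1782567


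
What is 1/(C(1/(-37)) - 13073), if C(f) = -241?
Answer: -1/13314 ≈ -7.5109e-5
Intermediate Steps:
1/(C(1/(-37)) - 13073) = 1/(-241 - 13073) = 1/(-13314) = -1/13314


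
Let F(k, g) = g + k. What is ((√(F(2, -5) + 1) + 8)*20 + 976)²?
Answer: 1289696 + 45440*I*√2 ≈ 1.2897e+6 + 64262.0*I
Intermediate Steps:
((√(F(2, -5) + 1) + 8)*20 + 976)² = ((√((-5 + 2) + 1) + 8)*20 + 976)² = ((√(-3 + 1) + 8)*20 + 976)² = ((√(-2) + 8)*20 + 976)² = ((I*√2 + 8)*20 + 976)² = ((8 + I*√2)*20 + 976)² = ((160 + 20*I*√2) + 976)² = (1136 + 20*I*√2)²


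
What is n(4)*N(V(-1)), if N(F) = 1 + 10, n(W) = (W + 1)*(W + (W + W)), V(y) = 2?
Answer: 660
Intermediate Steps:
n(W) = 3*W*(1 + W) (n(W) = (1 + W)*(W + 2*W) = (1 + W)*(3*W) = 3*W*(1 + W))
N(F) = 11
n(4)*N(V(-1)) = (3*4*(1 + 4))*11 = (3*4*5)*11 = 60*11 = 660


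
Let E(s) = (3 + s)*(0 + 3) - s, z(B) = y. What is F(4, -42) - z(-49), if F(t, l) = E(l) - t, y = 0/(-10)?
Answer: -79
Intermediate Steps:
y = 0 (y = 0*(-⅒) = 0)
z(B) = 0
E(s) = 9 + 2*s (E(s) = (3 + s)*3 - s = (9 + 3*s) - s = 9 + 2*s)
F(t, l) = 9 - t + 2*l (F(t, l) = (9 + 2*l) - t = 9 - t + 2*l)
F(4, -42) - z(-49) = (9 - 1*4 + 2*(-42)) - 1*0 = (9 - 4 - 84) + 0 = -79 + 0 = -79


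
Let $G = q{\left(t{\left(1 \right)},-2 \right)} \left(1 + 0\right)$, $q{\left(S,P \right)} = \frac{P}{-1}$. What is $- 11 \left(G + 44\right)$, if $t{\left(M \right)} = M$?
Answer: $-506$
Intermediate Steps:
$q{\left(S,P \right)} = - P$ ($q{\left(S,P \right)} = P \left(-1\right) = - P$)
$G = 2$ ($G = \left(-1\right) \left(-2\right) \left(1 + 0\right) = 2 \cdot 1 = 2$)
$- 11 \left(G + 44\right) = - 11 \left(2 + 44\right) = \left(-11\right) 46 = -506$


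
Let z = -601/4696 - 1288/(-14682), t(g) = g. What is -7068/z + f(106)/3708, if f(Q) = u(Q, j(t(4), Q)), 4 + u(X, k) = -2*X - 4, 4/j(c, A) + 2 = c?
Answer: 225870462187661/1286413659 ≈ 1.7558e+5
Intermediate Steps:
j(c, A) = 4/(-2 + c)
u(X, k) = -8 - 2*X (u(X, k) = -4 + (-2*X - 4) = -4 + (-4 - 2*X) = -8 - 2*X)
z = -1387717/34473336 (z = -601*1/4696 - 1288*(-1/14682) = -601/4696 + 644/7341 = -1387717/34473336 ≈ -0.040255)
f(Q) = -8 - 2*Q
-7068/z + f(106)/3708 = -7068/(-1387717/34473336) + (-8 - 2*106)/3708 = -7068*(-34473336/1387717) + (-8 - 212)*(1/3708) = 243657538848/1387717 - 220*1/3708 = 243657538848/1387717 - 55/927 = 225870462187661/1286413659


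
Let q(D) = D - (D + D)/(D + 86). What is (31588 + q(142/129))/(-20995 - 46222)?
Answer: -11446648987/24356819337 ≈ -0.46996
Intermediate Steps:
q(D) = D - 2*D/(86 + D)
(31588 + q(142/129))/(-20995 - 46222) = (31588 + (142/129)*(84 + 142/129)/(86 + 142/129))/(-20995 - 46222) = (31588 + (142*(1/129))*(84 + 142*(1/129))/(86 + 142*(1/129)))/(-67217) = (31588 + 142*(84 + 142/129)/(129*(86 + 142/129)))*(-1/67217) = (31588 + (142/129)*(10978/129)/(11236/129))*(-1/67217) = (31588 + (142/129)*(129/11236)*(10978/129))*(-1/67217) = (31588 + 389719/362361)*(-1/67217) = (11446648987/362361)*(-1/67217) = -11446648987/24356819337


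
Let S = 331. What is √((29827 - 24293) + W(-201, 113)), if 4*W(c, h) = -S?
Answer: 7*√445/2 ≈ 73.833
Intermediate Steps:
W(c, h) = -331/4 (W(c, h) = (-1*331)/4 = (¼)*(-331) = -331/4)
√((29827 - 24293) + W(-201, 113)) = √((29827 - 24293) - 331/4) = √(5534 - 331/4) = √(21805/4) = 7*√445/2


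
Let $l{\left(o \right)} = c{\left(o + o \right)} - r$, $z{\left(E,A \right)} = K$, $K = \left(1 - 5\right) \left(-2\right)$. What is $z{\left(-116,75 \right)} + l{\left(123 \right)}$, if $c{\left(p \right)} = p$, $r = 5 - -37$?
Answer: $212$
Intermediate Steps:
$r = 42$ ($r = 5 + 37 = 42$)
$K = 8$ ($K = \left(-4\right) \left(-2\right) = 8$)
$z{\left(E,A \right)} = 8$
$l{\left(o \right)} = -42 + 2 o$ ($l{\left(o \right)} = \left(o + o\right) - 42 = 2 o - 42 = -42 + 2 o$)
$z{\left(-116,75 \right)} + l{\left(123 \right)} = 8 + \left(-42 + 2 \cdot 123\right) = 8 + \left(-42 + 246\right) = 8 + 204 = 212$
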